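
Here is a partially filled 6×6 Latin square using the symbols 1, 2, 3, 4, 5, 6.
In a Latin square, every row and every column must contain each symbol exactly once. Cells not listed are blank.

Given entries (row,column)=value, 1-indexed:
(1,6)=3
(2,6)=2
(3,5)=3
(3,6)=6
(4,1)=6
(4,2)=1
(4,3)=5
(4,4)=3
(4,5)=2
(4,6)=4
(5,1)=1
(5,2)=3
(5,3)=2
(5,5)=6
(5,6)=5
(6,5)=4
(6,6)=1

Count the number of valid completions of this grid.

26

Row 1, column 1: eliminating its row and column leaves {2, 4, 5}.
Row 1, column 2: eliminating its row and column leaves {2, 4, 5, 6}.
Row 1, column 3: eliminating its row and column leaves {1, 4, 6}.
Row 1, column 4: eliminating its row and column leaves {1, 2, 4, 5, 6}.
Row 1, column 5: eliminating its row and column leaves {1, 5}.
Row 2, column 1: eliminating its row and column leaves {3, 4, 5}.
Row 2, column 2: eliminating its row and column leaves {4, 5, 6}.
Row 2, column 3: eliminating its row and column leaves {1, 3, 4, 6}.
Row 2, column 4: eliminating its row and column leaves {1, 4, 5, 6}.
Row 2, column 5: eliminating its row and column leaves {1, 5}.
Row 3, column 1: eliminating its row and column leaves {2, 4, 5}.
Row 3, column 2: eliminating its row and column leaves {2, 4, 5}.
Row 3, column 3: eliminating its row and column leaves {1, 4}.
Row 3, column 4: eliminating its row and column leaves {1, 2, 4, 5}.
Row 5, column 4: eliminating its row and column leaves {4}.
Row 6, column 1: eliminating its row and column leaves {2, 3, 5}.
Row 6, column 2: eliminating its row and column leaves {2, 5, 6}.
Row 6, column 3: eliminating its row and column leaves {3, 6}.
Row 6, column 4: eliminating its row and column leaves {2, 5, 6}.
Enumerating the assignments across these blanks that avoid any row or column repeat gives 26 completions.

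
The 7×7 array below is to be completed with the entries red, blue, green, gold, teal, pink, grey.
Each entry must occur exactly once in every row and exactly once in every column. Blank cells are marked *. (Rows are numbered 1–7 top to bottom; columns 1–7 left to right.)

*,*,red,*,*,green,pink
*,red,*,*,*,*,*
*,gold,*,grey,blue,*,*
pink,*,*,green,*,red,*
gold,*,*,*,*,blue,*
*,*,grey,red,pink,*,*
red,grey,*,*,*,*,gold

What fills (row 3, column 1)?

green

Row 3, column 1 is narrowed to {green, teal}.
If it were teal, propagating the remaining blanks reaches a contradiction.
So row 3, column 1 must be green.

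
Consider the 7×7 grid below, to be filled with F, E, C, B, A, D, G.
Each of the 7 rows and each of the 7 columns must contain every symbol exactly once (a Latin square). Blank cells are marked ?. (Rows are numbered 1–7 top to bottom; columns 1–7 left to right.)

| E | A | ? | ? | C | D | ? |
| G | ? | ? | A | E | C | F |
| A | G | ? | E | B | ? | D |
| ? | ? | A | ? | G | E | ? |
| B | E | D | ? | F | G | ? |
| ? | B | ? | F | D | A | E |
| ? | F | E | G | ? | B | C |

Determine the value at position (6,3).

G

Row 1, column 4: row 1 has {E, C, A, D} and column 4 has {F, E, A, G}, leaving only B.
Row 1, column 7: row 1 has {E, C, B, A, D} and column 7 has {F, E, C, D}, leaving only G.
Row 1, column 3: row 1 has {E, C, B, A, D, G} and column 3 has {E, A, D}, leaving only F.
Row 2, column 2: row 2 has {F, E, C, A, G} and column 2 has {F, E, B, A, G}, leaving only D.
Row 2, column 3: row 2 has {F, E, C, A, D, G} and column 3 has {F, E, A, D}, leaving only B.
Row 3, column 3: row 3 has {E, B, A, D, G} and column 3 has {F, E, B, A, D}, leaving only C.
Row 6 already has {F, E, B, A, D} and column 3 already has {F, E, C, B, A, D}, so row 6, column 3 must be G.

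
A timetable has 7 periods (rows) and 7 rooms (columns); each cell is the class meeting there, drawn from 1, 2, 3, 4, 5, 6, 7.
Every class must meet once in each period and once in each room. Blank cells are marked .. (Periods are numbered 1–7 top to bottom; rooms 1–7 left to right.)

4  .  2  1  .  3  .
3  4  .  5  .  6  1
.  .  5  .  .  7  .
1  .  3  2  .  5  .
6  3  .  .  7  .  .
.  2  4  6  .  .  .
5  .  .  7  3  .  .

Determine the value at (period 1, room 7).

Period 2, room 3: period 2 has {1, 3, 4, 5, 6} and room 3 has {2, 3, 4, 5}, leaving only 7.
Period 2, room 5: period 2 has {1, 3, 4, 5, 6, 7} and room 5 has {3, 7}, leaving only 2.
Period 3, room 1: period 3 has {5, 7} and room 1 has {1, 3, 4, 5, 6}, leaving only 2.
Period 5, room 3: period 5 has {3, 6, 7} and room 3 has {2, 3, 4, 5, 7}, leaving only 1.
Period 5, room 4: period 5 has {1, 3, 6, 7} and room 4 has {1, 2, 5, 6, 7}, leaving only 4.
Period 3, room 4: period 3 has {2, 5, 7} and room 4 has {1, 2, 4, 5, 6, 7}, leaving only 3.
Period 5, room 6: period 5 has {1, 3, 4, 6, 7} and room 6 has {3, 5, 6, 7}, leaving only 2.
Period 5, room 7: period 5 has {1, 2, 3, 4, 6, 7} and room 7 has {1}, leaving only 5.
Period 6, room 1: period 6 has {2, 4, 6} and room 1 has {1, 2, 3, 4, 5, 6}, leaving only 7.
Period 6, room 6: period 6 has {2, 4, 6, 7} and room 6 has {2, 3, 5, 6, 7}, leaving only 1.
Period 6, room 5: period 6 has {1, 2, 4, 6, 7} and room 5 has {2, 3, 7}, leaving only 5.
Period 1, room 5: period 1 has {1, 2, 3, 4} and room 5 has {2, 3, 5, 7}, leaving only 6.
Period 1 already has {1, 2, 3, 4, 6} and room 7 already has {1, 5}, so period 1, room 7 must be 7.

7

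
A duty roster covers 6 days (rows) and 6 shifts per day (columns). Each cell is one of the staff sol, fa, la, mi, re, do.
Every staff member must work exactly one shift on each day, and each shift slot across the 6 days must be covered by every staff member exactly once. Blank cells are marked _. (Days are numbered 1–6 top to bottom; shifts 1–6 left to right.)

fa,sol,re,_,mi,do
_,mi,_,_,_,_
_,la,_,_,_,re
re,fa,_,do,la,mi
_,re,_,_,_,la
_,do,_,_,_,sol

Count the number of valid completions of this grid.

20

Day 1, shift 4: eliminating its day and shift leaves {la}.
Day 2, shift 1: eliminating its day and shift leaves {sol, la, do}.
Day 2, shift 3: eliminating its day and shift leaves {sol, fa, la, do}.
Day 2, shift 4: eliminating its day and shift leaves {sol, fa, la, re}.
Day 2, shift 5: eliminating its day and shift leaves {sol, fa, re, do}.
Day 2, shift 6: eliminating its day and shift leaves {fa}.
Day 3, shift 1: eliminating its day and shift leaves {sol, mi, do}.
Day 3, shift 3: eliminating its day and shift leaves {sol, fa, mi, do}.
Day 3, shift 4: eliminating its day and shift leaves {sol, fa, mi}.
Day 3, shift 5: eliminating its day and shift leaves {sol, fa, do}.
Day 4, shift 3: eliminating its day and shift leaves {sol}.
Day 5, shift 1: eliminating its day and shift leaves {sol, mi, do}.
Day 5, shift 3: eliminating its day and shift leaves {sol, fa, mi, do}.
Day 5, shift 4: eliminating its day and shift leaves {sol, fa, mi}.
Day 5, shift 5: eliminating its day and shift leaves {sol, fa, do}.
Day 6, shift 1: eliminating its day and shift leaves {la, mi}.
Day 6, shift 3: eliminating its day and shift leaves {fa, la, mi}.
Day 6, shift 4: eliminating its day and shift leaves {fa, la, mi, re}.
Day 6, shift 5: eliminating its day and shift leaves {fa, re}.
Enumerating the assignments across these blanks that avoid any day or shift repeat gives 20 completions.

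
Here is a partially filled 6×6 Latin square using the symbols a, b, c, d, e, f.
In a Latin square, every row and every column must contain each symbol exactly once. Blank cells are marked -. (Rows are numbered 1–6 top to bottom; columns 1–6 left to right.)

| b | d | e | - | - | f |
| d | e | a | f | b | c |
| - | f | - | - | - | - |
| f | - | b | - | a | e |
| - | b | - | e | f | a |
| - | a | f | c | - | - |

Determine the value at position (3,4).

b

Row 1, column 4: row 1 has {b, d, e, f} and column 4 has {c, e, f}, leaving only a.
Row 1, column 5: row 1 has {a, b, d, e, f} and column 5 has {a, b, f}, leaving only c.
Row 4, column 2: row 4 has {a, b, e, f} and column 2 has {a, b, d, e, f}, leaving only c.
Row 4, column 4: row 4 has {a, b, c, e, f} and column 4 has {a, c, e, f}, leaving only d.
Row 3 already has {f} and column 4 already has {a, c, d, e, f}, so row 3, column 4 must be b.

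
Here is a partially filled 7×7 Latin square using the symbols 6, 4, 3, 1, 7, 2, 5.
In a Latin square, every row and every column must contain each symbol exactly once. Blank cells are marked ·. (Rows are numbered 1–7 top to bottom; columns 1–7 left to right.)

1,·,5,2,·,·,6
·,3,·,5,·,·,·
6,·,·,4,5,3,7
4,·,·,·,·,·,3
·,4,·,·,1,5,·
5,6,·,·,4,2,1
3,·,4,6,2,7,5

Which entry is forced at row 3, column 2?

2

Row 1, column 2: row 1 has {6, 1, 2, 5} and column 2 has {6, 4, 3}, leaving only 7.
Row 1, column 5: row 1 has {6, 1, 7, 2, 5} and column 5 has {4, 1, 2, 5}, leaving only 3.
Row 1, column 6: row 1 has {6, 3, 1, 7, 2, 5} and column 6 has {3, 7, 2, 5}, leaving only 4.
Row 5, column 7: row 5 has {4, 1, 5} and column 7 has {6, 3, 1, 7, 5}, leaving only 2.
Row 2, column 7: row 2 has {3, 5} and column 7 has {6, 3, 1, 7, 2, 5}, leaving only 4.
Row 5, column 1: row 5 has {4, 1, 2, 5} and column 1 has {6, 4, 3, 1, 5}, leaving only 7.
Row 2, column 1: row 2 has {4, 3, 5} and column 1 has {6, 4, 3, 1, 7, 5}, leaving only 2.
Row 5, column 4: row 5 has {4, 1, 7, 2, 5} and column 4 has {6, 4, 2, 5}, leaving only 3.
Row 5, column 3: row 5 has {4, 3, 1, 7, 2, 5} and column 3 has {4, 5}, leaving only 6.
Row 6, column 4: row 6 has {6, 4, 1, 2, 5} and column 4 has {6, 4, 3, 2, 5}, leaving only 7.
Row 4, column 4: row 4 has {4, 3} and column 4 has {6, 4, 3, 7, 2, 5}, leaving only 1.
Row 4, column 6: row 4 has {4, 3, 1} and column 6 has {4, 3, 7, 2, 5}, leaving only 6.
Row 2, column 6: row 2 has {4, 3, 2, 5} and column 6 has {6, 4, 3, 7, 2, 5}, leaving only 1.
Row 2, column 3: row 2 has {4, 3, 1, 2, 5} and column 3 has {6, 4, 5}, leaving only 7.
Row 2, column 5: row 2 has {4, 3, 1, 7, 2, 5} and column 5 has {4, 3, 1, 2, 5}, leaving only 6.
Row 4, column 3: row 4 has {6, 4, 3, 1} and column 3 has {6, 4, 7, 5}, leaving only 2.
Row 3, column 3: row 3 has {6, 4, 3, 7, 5} and column 3 has {6, 4, 7, 2, 5}, leaving only 1.
Row 3 already has {6, 4, 3, 1, 7, 5} and column 2 already has {6, 4, 3, 7}, so row 3, column 2 must be 2.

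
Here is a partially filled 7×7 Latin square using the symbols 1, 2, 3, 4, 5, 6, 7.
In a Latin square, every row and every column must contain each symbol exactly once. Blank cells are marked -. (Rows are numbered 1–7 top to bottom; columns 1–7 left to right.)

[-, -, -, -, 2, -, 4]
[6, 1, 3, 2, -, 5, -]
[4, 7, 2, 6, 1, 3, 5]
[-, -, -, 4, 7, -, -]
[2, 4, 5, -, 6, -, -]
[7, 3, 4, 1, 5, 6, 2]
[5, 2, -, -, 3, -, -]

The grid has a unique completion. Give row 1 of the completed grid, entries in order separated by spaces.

3 6 7 5 2 1 4

Row 2, column 5: row 2 has {1, 2, 3, 5, 6} and column 5 has {1, 2, 3, 5, 6, 7}, leaving only 4.
Row 2, column 7: row 2 has {1, 2, 3, 4, 5, 6} and column 7 has {2, 4, 5}, leaving only 7.
Row 7, column 4: row 7 has {2, 3, 5} and column 4 has {1, 2, 4, 6}, leaving only 7.
Row 5, column 4: row 5 has {2, 4, 5, 6} and column 4 has {1, 2, 4, 6, 7}, leaving only 3.
Row 1, column 4: row 1 has {2, 4} and column 4 has {1, 2, 3, 4, 6, 7}, leaving only 5.
Row 1, column 2: row 1 has {2, 4, 5} and column 2 has {1, 2, 3, 4, 7}, leaving only 6.
Row 4, column 2: row 4 has {4, 7} and column 2 has {1, 2, 3, 4, 6, 7}, leaving only 5.
Row 5, column 7: row 5 has {2, 3, 4, 5, 6} and column 7 has {2, 4, 5, 7}, leaving only 1.
Row 5, column 6: row 5 has {1, 2, 3, 4, 5, 6} and column 6 has {3, 5, 6}, leaving only 7.
Row 1, column 6: row 1 has {2, 4, 5, 6} and column 6 has {3, 5, 6, 7}, leaving only 1.
Row 1, column 1: row 1 has {1, 2, 4, 5, 6} and column 1 has {2, 4, 5, 6, 7}, leaving only 3.
Row 1, column 3: row 1 has {1, 2, 3, 4, 5, 6} and column 3 has {2, 3, 4, 5}, leaving only 7.
So row 1 reads: 3 6 7 5 2 1 4.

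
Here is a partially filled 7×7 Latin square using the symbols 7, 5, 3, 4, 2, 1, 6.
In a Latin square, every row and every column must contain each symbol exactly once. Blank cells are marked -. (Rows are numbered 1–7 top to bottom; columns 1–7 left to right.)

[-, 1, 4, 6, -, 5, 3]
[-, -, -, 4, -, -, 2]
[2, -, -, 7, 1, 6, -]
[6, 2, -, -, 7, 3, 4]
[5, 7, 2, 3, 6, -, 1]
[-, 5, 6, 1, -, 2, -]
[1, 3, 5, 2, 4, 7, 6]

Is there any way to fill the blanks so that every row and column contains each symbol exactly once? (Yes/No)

Yes

No row or column among the givens repeats a symbol, and propagating forced cells runs into no contradiction.
One valid completion exists (for instance, 7 1 4 6 2 5 3 / 3 6 7 4 5 1 2 / 2 4 3 7 1 6 5 / 6 2 1 5 7 3 4 / 5 7 2 3 6 4 1 / 4 5 6 1 3 2 7 / 1 3 5 2 4 7 6).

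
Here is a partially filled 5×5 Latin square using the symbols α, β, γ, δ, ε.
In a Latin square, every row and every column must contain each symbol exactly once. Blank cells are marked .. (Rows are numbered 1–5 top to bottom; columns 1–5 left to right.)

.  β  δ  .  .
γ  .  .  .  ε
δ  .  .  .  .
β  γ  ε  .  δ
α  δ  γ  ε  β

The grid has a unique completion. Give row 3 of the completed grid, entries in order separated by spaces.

δ ε α β γ

Row 1, column 1: row 1 has {β, δ} and column 1 has {α, β, γ, δ}, leaving only ε.
Row 2, column 2: row 2 has {γ, ε} and column 2 has {β, γ, δ}, leaving only α.
Row 3, column 2: row 3 has {δ} and column 2 has {α, β, γ, δ}, leaving only ε.
Row 2, column 3: row 2 has {α, γ, ε} and column 3 has {γ, δ, ε}, leaving only β.
Row 3, column 3: row 3 has {δ, ε} and column 3 has {β, γ, δ, ε}, leaving only α.
Row 3, column 5: row 3 has {α, δ, ε} and column 5 has {β, δ, ε}, leaving only γ.
Row 3, column 4: row 3 has {α, γ, δ, ε} and column 4 has {ε}, leaving only β.
So row 3 reads: δ ε α β γ.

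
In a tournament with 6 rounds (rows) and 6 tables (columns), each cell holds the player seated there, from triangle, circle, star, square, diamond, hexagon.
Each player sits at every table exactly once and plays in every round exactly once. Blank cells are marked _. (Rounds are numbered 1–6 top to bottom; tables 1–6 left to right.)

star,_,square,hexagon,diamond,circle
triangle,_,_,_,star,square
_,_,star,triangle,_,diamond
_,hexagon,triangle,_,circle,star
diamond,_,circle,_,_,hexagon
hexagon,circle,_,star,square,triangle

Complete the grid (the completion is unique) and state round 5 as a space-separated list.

diamond star circle square triangle hexagon

Round 5, table 4: round 5 has {circle, diamond, hexagon} and table 4 has {triangle, star, hexagon}, leaving only square.
Round 5, table 5: round 5 has {circle, square, diamond, hexagon} and table 5 has {circle, star, square, diamond}, leaving only triangle.
Round 5, table 2: round 5 has {triangle, circle, square, diamond, hexagon} and table 2 has {circle, hexagon}, leaving only star.
So round 5 reads: diamond star circle square triangle hexagon.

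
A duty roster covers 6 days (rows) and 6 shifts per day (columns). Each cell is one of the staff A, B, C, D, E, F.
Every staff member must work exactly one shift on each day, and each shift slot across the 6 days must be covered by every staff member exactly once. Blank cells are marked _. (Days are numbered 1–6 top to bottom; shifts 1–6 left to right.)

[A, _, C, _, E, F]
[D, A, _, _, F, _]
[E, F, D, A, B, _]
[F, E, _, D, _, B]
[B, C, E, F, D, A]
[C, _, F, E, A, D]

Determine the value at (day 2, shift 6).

Day 1, shift 4: day 1 has {A, C, E, F} and shift 4 has {A, D, E, F}, leaving only B.
Day 1, shift 2: day 1 has {A, B, C, E, F} and shift 2 has {A, C, E, F}, leaving only D.
Day 2, shift 3: day 2 has {A, D, F} and shift 3 has {C, D, E, F}, leaving only B.
Day 2, shift 4: day 2 has {A, B, D, F} and shift 4 has {A, B, D, E, F}, leaving only C.
Day 2 already has {A, B, C, D, F} and shift 6 already has {A, B, D, F}, so day 2, shift 6 must be E.

E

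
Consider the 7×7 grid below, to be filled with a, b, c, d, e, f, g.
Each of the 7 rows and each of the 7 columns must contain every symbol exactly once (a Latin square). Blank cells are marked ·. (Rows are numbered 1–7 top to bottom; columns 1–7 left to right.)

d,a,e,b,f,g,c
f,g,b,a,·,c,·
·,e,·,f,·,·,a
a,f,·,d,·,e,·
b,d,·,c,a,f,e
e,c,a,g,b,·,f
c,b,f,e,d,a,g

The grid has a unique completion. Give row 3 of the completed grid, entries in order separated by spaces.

Row 3, column 1: row 3 has {a, e, f} and column 1 has {a, b, c, d, e, f}, leaving only g.
Row 3, column 5: row 3 has {a, e, f, g} and column 5 has {a, b, d, f}, leaving only c.
Row 3, column 3: row 3 has {a, c, e, f, g} and column 3 has {a, b, e, f}, leaving only d.
Row 3, column 6: row 3 has {a, c, d, e, f, g} and column 6 has {a, c, e, f, g}, leaving only b.
So row 3 reads: g e d f c b a.

g e d f c b a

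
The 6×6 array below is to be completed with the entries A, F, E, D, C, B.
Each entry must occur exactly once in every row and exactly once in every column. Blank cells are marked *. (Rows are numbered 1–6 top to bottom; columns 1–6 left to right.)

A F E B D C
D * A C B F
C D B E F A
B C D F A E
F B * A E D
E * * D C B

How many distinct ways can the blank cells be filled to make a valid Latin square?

Row 2, column 2: eliminating its row and column leaves {E}.
Row 5, column 3: eliminating its row and column leaves {C}.
Row 6, column 2: eliminating its row and column leaves {A}.
Row 6, column 3: eliminating its row and column leaves {F}.
Only one assignment across all blanks avoids any row or column repeat, giving 1 completion.

1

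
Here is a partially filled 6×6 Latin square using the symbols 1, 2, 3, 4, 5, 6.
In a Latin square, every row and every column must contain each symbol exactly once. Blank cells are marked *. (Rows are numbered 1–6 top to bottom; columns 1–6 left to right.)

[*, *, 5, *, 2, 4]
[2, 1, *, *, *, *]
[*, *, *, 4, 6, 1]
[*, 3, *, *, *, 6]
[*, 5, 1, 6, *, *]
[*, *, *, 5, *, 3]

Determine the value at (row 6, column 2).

Row 1, column 2: row 1 has {2, 4, 5} and column 2 has {1, 3, 5}, leaving only 6.
Row 2, column 4: row 2 has {1, 2} and column 4 has {4, 5, 6}, leaving only 3.
Row 1, column 4: row 1 has {2, 4, 5, 6} and column 4 has {3, 4, 5, 6}, leaving only 1.
Row 1, column 1: row 1 has {1, 2, 4, 5, 6} and column 1 has {2}, leaving only 3.
Row 2, column 6: row 2 has {1, 2, 3} and column 6 has {1, 3, 4, 6}, leaving only 5.
Row 2, column 5: row 2 has {1, 2, 3, 5} and column 5 has {2, 6}, leaving only 4.
Row 2, column 3: row 2 has {1, 2, 3, 4, 5} and column 3 has {1, 5}, leaving only 6.
Row 3, column 1: row 3 has {1, 4, 6} and column 1 has {2, 3}, leaving only 5.
Row 3, column 2: row 3 has {1, 4, 5, 6} and column 2 has {1, 3, 5, 6}, leaving only 2.
Row 6 already has {3, 5} and column 2 already has {1, 2, 3, 5, 6}, so row 6, column 2 must be 4.

4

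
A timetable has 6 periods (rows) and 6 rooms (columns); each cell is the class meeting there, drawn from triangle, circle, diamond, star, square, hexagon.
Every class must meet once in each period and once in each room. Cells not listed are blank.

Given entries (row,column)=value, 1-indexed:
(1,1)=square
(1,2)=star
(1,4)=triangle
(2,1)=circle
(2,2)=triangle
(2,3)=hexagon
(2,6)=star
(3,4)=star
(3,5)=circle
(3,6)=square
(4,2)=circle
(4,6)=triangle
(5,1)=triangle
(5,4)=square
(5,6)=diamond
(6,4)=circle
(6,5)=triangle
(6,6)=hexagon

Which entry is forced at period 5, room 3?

Period 1, room 6: period 1 has {triangle, star, square} and room 6 has {triangle, diamond, star, square, hexagon}, leaving only circle.
Period 1, room 3: period 1 has {triangle, circle, star, square} and room 3 has {hexagon}, leaving only diamond.
Period 1, room 5: period 1 has {triangle, circle, diamond, star, square} and room 5 has {triangle, circle}, leaving only hexagon.
Period 2, room 4: period 2 has {triangle, circle, star, hexagon} and room 4 has {triangle, circle, star, square}, leaving only diamond.
Period 2, room 5: period 2 has {triangle, circle, diamond, star, hexagon} and room 5 has {triangle, circle, hexagon}, leaving only square.
Period 3, room 3: period 3 has {circle, star, square} and room 3 has {diamond, hexagon}, leaving only triangle.
Period 4, room 4: period 4 has {triangle, circle} and room 4 has {triangle, circle, diamond, star, square}, leaving only hexagon.
Period 5, room 2: period 5 has {triangle, diamond, square} and room 2 has {triangle, circle, star}, leaving only hexagon.
Period 3, room 2: period 3 has {triangle, circle, star, square} and room 2 has {triangle, circle, star, hexagon}, leaving only diamond.
Period 3, room 1: period 3 has {triangle, circle, diamond, star, square} and room 1 has {triangle, circle, square}, leaving only hexagon.
Period 5, room 5: period 5 has {triangle, diamond, square, hexagon} and room 5 has {triangle, circle, square, hexagon}, leaving only star.
Period 5 already has {triangle, diamond, star, square, hexagon} and room 3 already has {triangle, diamond, hexagon}, so period 5, room 3 must be circle.

circle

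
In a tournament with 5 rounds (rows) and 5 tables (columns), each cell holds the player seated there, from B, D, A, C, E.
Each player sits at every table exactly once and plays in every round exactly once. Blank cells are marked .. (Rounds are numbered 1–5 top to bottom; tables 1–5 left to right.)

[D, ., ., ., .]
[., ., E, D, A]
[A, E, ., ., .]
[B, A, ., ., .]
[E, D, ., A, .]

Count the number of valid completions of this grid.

3

Round 1, table 2: eliminating its round and table leaves {B, C}.
Round 1, table 3: eliminating its round and table leaves {B, A, C}.
Round 1, table 4: eliminating its round and table leaves {B, C, E}.
Round 1, table 5: eliminating its round and table leaves {B, C, E}.
Round 2, table 1: eliminating its round and table leaves {C}.
Round 2, table 2: eliminating its round and table leaves {B, C}.
Round 3, table 3: eliminating its round and table leaves {B, D, C}.
Round 3, table 4: eliminating its round and table leaves {B, C}.
Round 3, table 5: eliminating its round and table leaves {B, D, C}.
Round 4, table 3: eliminating its round and table leaves {D, C}.
Round 4, table 4: eliminating its round and table leaves {C, E}.
Round 4, table 5: eliminating its round and table leaves {D, C, E}.
Round 5, table 3: eliminating its round and table leaves {B, C}.
Round 5, table 5: eliminating its round and table leaves {B, C}.
Enumerating the assignments across these blanks that avoid any round or table repeat gives 3 completions.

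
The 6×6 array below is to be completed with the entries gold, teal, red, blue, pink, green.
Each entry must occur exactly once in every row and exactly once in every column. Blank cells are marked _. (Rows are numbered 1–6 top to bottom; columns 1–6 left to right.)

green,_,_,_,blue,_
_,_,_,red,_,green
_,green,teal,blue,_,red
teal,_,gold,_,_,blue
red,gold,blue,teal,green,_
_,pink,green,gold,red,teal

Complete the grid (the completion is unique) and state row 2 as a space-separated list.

gold blue pink red teal green

Row 2, column 3: row 2 has {red, green} and column 3 has {gold, teal, blue, green}, leaving only pink.
Row 1, column 3: row 1 has {blue, green} and column 3 has {gold, teal, blue, pink, green}, leaving only red.
Row 1, column 2: row 1 has {red, blue, green} and column 2 has {gold, pink, green}, leaving only teal.
Row 2, column 2: row 2 has {red, pink, green} and column 2 has {gold, teal, pink, green}, leaving only blue.
Row 2, column 1: row 2 has {red, blue, pink, green} and column 1 has {teal, red, green}, leaving only gold.
Row 2, column 5: row 2 has {gold, red, blue, pink, green} and column 5 has {red, blue, green}, leaving only teal.
So row 2 reads: gold blue pink red teal green.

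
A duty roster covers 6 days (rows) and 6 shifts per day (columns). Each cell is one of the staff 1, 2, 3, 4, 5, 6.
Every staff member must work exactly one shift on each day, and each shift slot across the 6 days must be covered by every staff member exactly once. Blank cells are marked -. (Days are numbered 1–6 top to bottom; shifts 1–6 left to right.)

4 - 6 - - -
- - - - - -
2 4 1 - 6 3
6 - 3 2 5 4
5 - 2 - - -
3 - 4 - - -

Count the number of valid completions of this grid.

10

Day 1, shift 2: eliminating its day and shift leaves {1, 2, 3, 5}.
Day 1, shift 4: eliminating its day and shift leaves {1, 3, 5}.
Day 1, shift 5: eliminating its day and shift leaves {1, 2, 3}.
Day 1, shift 6: eliminating its day and shift leaves {1, 2, 5}.
Day 2, shift 1: eliminating its day and shift leaves {1}.
Day 2, shift 2: eliminating its day and shift leaves {1, 2, 3, 5, 6}.
Day 2, shift 3: eliminating its day and shift leaves {5}.
Day 2, shift 4: eliminating its day and shift leaves {1, 3, 4, 5, 6}.
Day 2, shift 5: eliminating its day and shift leaves {1, 2, 3, 4}.
Day 2, shift 6: eliminating its day and shift leaves {1, 2, 5, 6}.
Day 3, shift 4: eliminating its day and shift leaves {5}.
Day 4, shift 2: eliminating its day and shift leaves {1}.
Day 5, shift 2: eliminating its day and shift leaves {1, 3, 6}.
Day 5, shift 4: eliminating its day and shift leaves {1, 3, 4, 6}.
Day 5, shift 5: eliminating its day and shift leaves {1, 3, 4}.
Day 5, shift 6: eliminating its day and shift leaves {1, 6}.
Day 6, shift 2: eliminating its day and shift leaves {1, 2, 5, 6}.
Day 6, shift 4: eliminating its day and shift leaves {1, 5, 6}.
Day 6, shift 5: eliminating its day and shift leaves {1, 2}.
Day 6, shift 6: eliminating its day and shift leaves {1, 2, 5, 6}.
Enumerating the assignments across these blanks that avoid any day or shift repeat gives 10 completions.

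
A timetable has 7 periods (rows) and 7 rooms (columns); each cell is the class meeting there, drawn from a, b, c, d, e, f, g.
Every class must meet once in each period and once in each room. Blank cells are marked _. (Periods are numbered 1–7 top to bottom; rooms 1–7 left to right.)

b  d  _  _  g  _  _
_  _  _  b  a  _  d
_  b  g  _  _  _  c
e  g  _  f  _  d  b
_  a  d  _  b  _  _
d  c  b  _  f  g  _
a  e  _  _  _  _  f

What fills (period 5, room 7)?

Period 2, room 2: period 2 has {a, b, d} and room 2 has {a, b, c, d, e, g}, leaving only f.
Period 3, room 1: period 3 has {b, c, g} and room 1 has {a, b, d, e}, leaving only f.
Period 4, room 5: period 4 has {b, d, e, f, g} and room 5 has {a, b, f, g}, leaving only c.
Period 4, room 3: period 4 has {b, c, d, e, f, g} and room 3 has {b, d, g}, leaving only a.
Period 7, room 3: period 7 has {a, e, f} and room 3 has {a, b, d, g}, leaving only c.
Period 2, room 3: period 2 has {a, b, d, f} and room 3 has {a, b, c, d, g}, leaving only e.
Period 1, room 3: period 1 has {b, d, g} and room 3 has {a, b, c, d, e, g}, leaving only f.
Period 2, room 6: period 2 has {a, b, d, e, f} and room 6 has {d, g}, leaving only c.
Period 2, room 1: period 2 has {a, b, c, d, e, f} and room 1 has {a, b, d, e, f}, leaving only g.
Period 5, room 1: period 5 has {a, b, d} and room 1 has {a, b, d, e, f, g}, leaving only c.
Period 7, room 5: period 7 has {a, c, e, f} and room 5 has {a, b, c, f, g}, leaving only d.
Period 3, room 5: period 3 has {b, c, f, g} and room 5 has {a, b, c, d, f, g}, leaving only e.
Period 3, room 6: period 3 has {b, c, e, f, g} and room 6 has {c, d, g}, leaving only a.
Period 1, room 6: period 1 has {b, d, f, g} and room 6 has {a, c, d, g}, leaving only e.
Period 1, room 7: period 1 has {b, d, e, f, g} and room 7 has {b, c, d, f}, leaving only a.
Period 1, room 4: period 1 has {a, b, d, e, f, g} and room 4 has {b, f}, leaving only c.
Period 3, room 4: period 3 has {a, b, c, e, f, g} and room 4 has {b, c, f}, leaving only d.
Period 5, room 6: period 5 has {a, b, c, d} and room 6 has {a, c, d, e, g}, leaving only f.
Period 6, room 7: period 6 has {b, c, d, f, g} and room 7 has {a, b, c, d, f}, leaving only e.
Period 5 already has {a, b, c, d, f} and room 7 already has {a, b, c, d, e, f}, so period 5, room 7 must be g.

g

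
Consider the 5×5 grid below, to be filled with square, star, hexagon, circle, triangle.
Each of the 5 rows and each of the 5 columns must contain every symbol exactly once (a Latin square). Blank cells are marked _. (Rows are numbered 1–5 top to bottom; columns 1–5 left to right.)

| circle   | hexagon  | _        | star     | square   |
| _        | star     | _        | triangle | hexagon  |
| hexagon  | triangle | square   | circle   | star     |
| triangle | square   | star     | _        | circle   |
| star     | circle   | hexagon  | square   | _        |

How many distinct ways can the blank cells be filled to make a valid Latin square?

1

Row 1, column 3: eliminating its row and column leaves {triangle}.
Row 2, column 1: eliminating its row and column leaves {square}.
Row 2, column 3: eliminating its row and column leaves {circle}.
Row 4, column 4: eliminating its row and column leaves {hexagon}.
Row 5, column 5: eliminating its row and column leaves {triangle}.
Only one assignment across all blanks avoids any row or column repeat, giving 1 completion.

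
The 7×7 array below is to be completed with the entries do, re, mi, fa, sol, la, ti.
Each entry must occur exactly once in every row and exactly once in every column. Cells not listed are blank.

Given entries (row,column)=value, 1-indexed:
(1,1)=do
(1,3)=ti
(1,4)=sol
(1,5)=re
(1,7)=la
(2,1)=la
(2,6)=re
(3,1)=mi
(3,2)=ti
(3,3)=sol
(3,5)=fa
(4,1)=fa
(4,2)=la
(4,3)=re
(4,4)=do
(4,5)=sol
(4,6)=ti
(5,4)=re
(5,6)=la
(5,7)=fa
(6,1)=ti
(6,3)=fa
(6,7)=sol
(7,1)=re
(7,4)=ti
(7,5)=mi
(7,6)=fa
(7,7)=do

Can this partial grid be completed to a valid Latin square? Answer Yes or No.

No

Row 1, column 6: row 1 has {do, re, sol, la, ti} and column 6 has {re, fa, la, ti}, so it must be mi.
Row 1, column 2: row 1 has {do, re, mi, sol, la, ti} and column 2 has {la, ti}, so it must be fa.
Row 3, column 4: row 3 has {mi, fa, sol, ti} and column 4 has {do, re, sol, ti}, so it must be la.
Row 3, column 6: row 3 has {mi, fa, sol, la, ti} and column 6 has {re, mi, fa, la, ti}, so it must be do.
Now row 6, column 6: row 6 together with column 6 already contain {do, re, mi, fa, sol, la, ti} — every symbol — so nothing can go there. The grid has no valid completion.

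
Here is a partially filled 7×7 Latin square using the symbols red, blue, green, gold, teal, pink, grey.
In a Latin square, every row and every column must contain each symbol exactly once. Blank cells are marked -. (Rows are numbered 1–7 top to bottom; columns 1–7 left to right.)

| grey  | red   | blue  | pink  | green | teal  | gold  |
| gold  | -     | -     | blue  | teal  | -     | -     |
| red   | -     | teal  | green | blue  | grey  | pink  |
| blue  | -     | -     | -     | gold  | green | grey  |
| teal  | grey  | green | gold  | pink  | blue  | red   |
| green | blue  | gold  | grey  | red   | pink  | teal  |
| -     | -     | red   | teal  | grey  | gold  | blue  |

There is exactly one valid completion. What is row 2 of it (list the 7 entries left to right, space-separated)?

Row 2, column 6: row 2 has {blue, gold, teal} and column 6 has {blue, green, gold, teal, pink, grey}, leaving only red.
Row 2, column 7: row 2 has {red, blue, gold, teal} and column 7 has {red, blue, gold, teal, pink, grey}, leaving only green.
Row 2, column 2: row 2 has {red, blue, green, gold, teal} and column 2 has {red, blue, grey}, leaving only pink.
Row 2, column 3: row 2 has {red, blue, green, gold, teal, pink} and column 3 has {red, blue, green, gold, teal}, leaving only grey.
So row 2 reads: gold pink grey blue teal red green.

gold pink grey blue teal red green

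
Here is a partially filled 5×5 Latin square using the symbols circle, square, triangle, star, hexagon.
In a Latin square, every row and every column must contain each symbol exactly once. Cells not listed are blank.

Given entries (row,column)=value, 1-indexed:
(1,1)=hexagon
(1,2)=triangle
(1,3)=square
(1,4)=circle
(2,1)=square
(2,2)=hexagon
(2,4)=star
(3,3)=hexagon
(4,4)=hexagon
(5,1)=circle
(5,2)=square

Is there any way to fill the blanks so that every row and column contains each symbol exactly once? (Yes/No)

No row or column among the givens repeats a symbol, and propagating forced cells runs into no contradiction.
One valid completion exists (for instance, hexagon triangle square circle star / square hexagon triangle star circle / star circle hexagon square triangle / triangle star circle hexagon square / circle square star triangle hexagon).

Yes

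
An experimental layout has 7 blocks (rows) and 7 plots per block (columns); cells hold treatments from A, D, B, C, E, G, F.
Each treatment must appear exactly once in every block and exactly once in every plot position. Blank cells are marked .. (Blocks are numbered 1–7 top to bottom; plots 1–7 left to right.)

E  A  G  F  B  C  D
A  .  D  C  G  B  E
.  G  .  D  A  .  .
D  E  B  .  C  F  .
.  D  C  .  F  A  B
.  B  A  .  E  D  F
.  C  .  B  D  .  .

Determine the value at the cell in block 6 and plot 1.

Block 2, plot 2: block 2 has {A, D, B, C, E, G} and plot 2 has {A, D, B, C, E, G}, leaving only F.
Block 3, plot 6: block 3 has {A, D, G} and plot 6 has {A, D, B, C, F}, leaving only E.
Block 3, plot 3: block 3 has {A, D, E, G} and plot 3 has {A, D, B, C, G}, leaving only F.
Block 3, plot 7: block 3 has {A, D, E, G, F} and plot 7 has {D, B, E, F}, leaving only C.
Block 3, plot 1: block 3 has {A, D, C, E, G, F} and plot 1 has {A, D, E}, leaving only B.
Block 5, plot 1: block 5 has {A, D, B, C, F} and plot 1 has {A, D, B, E}, leaving only G.
Block 6 already has {A, D, B, E, F} and plot 1 already has {A, D, B, E, G}, so block 6, plot 1 must be C.

C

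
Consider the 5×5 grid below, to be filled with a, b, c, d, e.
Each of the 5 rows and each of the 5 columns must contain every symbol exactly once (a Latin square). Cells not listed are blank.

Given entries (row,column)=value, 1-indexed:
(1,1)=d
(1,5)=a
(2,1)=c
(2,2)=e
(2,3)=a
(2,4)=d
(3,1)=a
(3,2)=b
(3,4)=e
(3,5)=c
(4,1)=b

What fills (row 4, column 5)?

e

Row 1, column 2: row 1 has {a, d} and column 2 has {b, e}, leaving only c.
Row 1, column 4: row 1 has {a, c, d} and column 4 has {d, e}, leaving only b.
Row 1, column 3: row 1 has {a, b, c, d} and column 3 has {a}, leaving only e.
Row 2, column 5: row 2 has {a, c, d, e} and column 5 has {a, c}, leaving only b.
Row 3, column 3: row 3 has {a, b, c, e} and column 3 has {a, e}, leaving only d.
Row 4, column 3: row 4 has {b} and column 3 has {a, d, e}, leaving only c.
Row 4, column 4: row 4 has {b, c} and column 4 has {b, d, e}, leaving only a.
Row 4, column 2: row 4 has {a, b, c} and column 2 has {b, c, e}, leaving only d.
Row 4 already has {a, b, c, d} and column 5 already has {a, b, c}, so row 4, column 5 must be e.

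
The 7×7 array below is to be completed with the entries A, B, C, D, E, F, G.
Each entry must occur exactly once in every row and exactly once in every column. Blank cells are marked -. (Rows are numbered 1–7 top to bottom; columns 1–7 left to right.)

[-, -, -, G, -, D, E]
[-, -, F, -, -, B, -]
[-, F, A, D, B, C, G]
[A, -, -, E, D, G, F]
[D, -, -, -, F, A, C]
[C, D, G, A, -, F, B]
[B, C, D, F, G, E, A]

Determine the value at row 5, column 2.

G

Row 1, column 1: row 1 has {D, E, G} and column 1 has {A, B, C, D}, leaving only F.
Row 2, column 4: row 2 has {B, F} and column 4 has {A, D, E, F, G}, leaving only C.
Row 2, column 7: row 2 has {B, C, F} and column 7 has {A, B, C, E, F, G}, leaving only D.
Row 3, column 1: row 3 has {A, B, C, D, F, G} and column 1 has {A, B, C, D, F}, leaving only E.
Row 2, column 1: row 2 has {B, C, D, F} and column 1 has {A, B, C, D, E, F}, leaving only G.
Row 4, column 2: row 4 has {A, D, E, F, G} and column 2 has {C, D, F}, leaving only B.
Row 1, column 2: row 1 has {D, E, F, G} and column 2 has {B, C, D, F}, leaving only A.
Row 1, column 5: row 1 has {A, D, E, F, G} and column 5 has {B, D, F, G}, leaving only C.
Row 1, column 3: row 1 has {A, C, D, E, F, G} and column 3 has {A, D, F, G}, leaving only B.
Row 2, column 2: row 2 has {B, C, D, F, G} and column 2 has {A, B, C, D, F}, leaving only E.
Row 5 already has {A, C, D, F} and column 2 already has {A, B, C, D, E, F}, so row 5, column 2 must be G.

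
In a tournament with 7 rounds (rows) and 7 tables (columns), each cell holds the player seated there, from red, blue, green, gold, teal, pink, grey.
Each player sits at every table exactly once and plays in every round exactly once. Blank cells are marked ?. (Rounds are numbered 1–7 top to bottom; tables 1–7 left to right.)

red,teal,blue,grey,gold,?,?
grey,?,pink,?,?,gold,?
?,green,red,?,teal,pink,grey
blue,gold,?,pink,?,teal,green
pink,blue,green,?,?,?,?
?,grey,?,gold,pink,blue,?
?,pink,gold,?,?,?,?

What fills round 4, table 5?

Round 1, table 6: round 1 has {red, blue, gold, teal, grey} and table 6 has {blue, gold, teal, pink}, leaving only green.
Round 1, table 7: round 1 has {red, blue, green, gold, teal, grey} and table 7 has {green, grey}, leaving only pink.
Round 2, table 2: round 2 has {gold, pink, grey} and table 2 has {blue, green, gold, teal, pink, grey}, leaving only red.
Round 3, table 1: round 3 has {red, green, teal, pink, grey} and table 1 has {red, blue, pink, grey}, leaving only gold.
Round 3, table 4: round 3 has {red, green, gold, teal, pink, grey} and table 4 has {gold, pink, grey}, leaving only blue.
Round 4, table 3: round 4 has {blue, green, gold, teal, pink} and table 3 has {red, blue, green, gold, pink}, leaving only grey.
Round 4 already has {blue, green, gold, teal, pink, grey} and table 5 already has {gold, teal, pink}, so round 4, table 5 must be red.

red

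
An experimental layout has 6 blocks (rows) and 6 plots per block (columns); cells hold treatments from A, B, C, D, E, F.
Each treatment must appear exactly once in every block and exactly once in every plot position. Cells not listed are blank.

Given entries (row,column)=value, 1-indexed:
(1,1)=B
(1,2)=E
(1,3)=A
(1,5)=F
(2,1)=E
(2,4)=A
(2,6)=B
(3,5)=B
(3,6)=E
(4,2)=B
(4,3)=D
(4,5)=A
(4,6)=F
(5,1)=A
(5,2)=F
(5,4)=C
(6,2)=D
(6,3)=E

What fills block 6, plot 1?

F

Block 1, plot 4: block 1 has {A, B, E, F} and plot 4 has {A, C}, leaving only D.
Block 1, plot 6: block 1 has {A, B, D, E, F} and plot 6 has {B, E, F}, leaving only C.
Block 2, plot 2: block 2 has {A, B, E} and plot 2 has {B, D, E, F}, leaving only C.
Block 2, plot 3: block 2 has {A, B, C, E} and plot 3 has {A, D, E}, leaving only F.
Block 2, plot 5: block 2 has {A, B, C, E, F} and plot 5 has {A, B, F}, leaving only D.
Block 3, plot 2: block 3 has {B, E} and plot 2 has {B, C, D, E, F}, leaving only A.
Block 3, plot 3: block 3 has {A, B, E} and plot 3 has {A, D, E, F}, leaving only C.
Block 3, plot 4: block 3 has {A, B, C, E} and plot 4 has {A, C, D}, leaving only F.
Block 3, plot 1: block 3 has {A, B, C, E, F} and plot 1 has {A, B, E}, leaving only D.
Block 4, plot 1: block 4 has {A, B, D, F} and plot 1 has {A, B, D, E}, leaving only C.
Block 6 already has {D, E} and plot 1 already has {A, B, C, D, E}, so block 6, plot 1 must be F.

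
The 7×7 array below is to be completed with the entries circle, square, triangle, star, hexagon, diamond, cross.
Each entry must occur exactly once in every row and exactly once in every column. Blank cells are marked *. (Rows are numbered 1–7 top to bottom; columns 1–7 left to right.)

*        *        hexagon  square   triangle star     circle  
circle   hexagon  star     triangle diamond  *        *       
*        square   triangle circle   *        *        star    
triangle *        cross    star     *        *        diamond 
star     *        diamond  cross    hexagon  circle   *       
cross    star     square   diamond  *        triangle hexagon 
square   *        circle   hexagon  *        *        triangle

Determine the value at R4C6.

hexagon

Row 1, column 1: row 1 has {circle, square, triangle, star, hexagon} and column 1 has {circle, square, triangle, star, cross}, leaving only diamond.
Row 1, column 2: row 1 has {circle, square, triangle, star, hexagon, diamond} and column 2 has {square, star, hexagon}, leaving only cross.
Row 3, column 1: row 3 has {circle, square, triangle, star} and column 1 has {circle, square, triangle, star, diamond, cross}, leaving only hexagon.
Row 3, column 5: row 3 has {circle, square, triangle, star, hexagon} and column 5 has {triangle, hexagon, diamond}, leaving only cross.
Row 3, column 6: row 3 has {circle, square, triangle, star, hexagon, cross} and column 6 has {circle, triangle, star}, leaving only diamond.
Row 4, column 2: row 4 has {triangle, star, diamond, cross} and column 2 has {square, star, hexagon, cross}, leaving only circle.
Row 4, column 5: row 4 has {circle, triangle, star, diamond, cross} and column 5 has {triangle, hexagon, diamond, cross}, leaving only square.
Row 4 already has {circle, square, triangle, star, diamond, cross} and column 6 already has {circle, triangle, star, diamond}, so row 4, column 6 must be hexagon.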